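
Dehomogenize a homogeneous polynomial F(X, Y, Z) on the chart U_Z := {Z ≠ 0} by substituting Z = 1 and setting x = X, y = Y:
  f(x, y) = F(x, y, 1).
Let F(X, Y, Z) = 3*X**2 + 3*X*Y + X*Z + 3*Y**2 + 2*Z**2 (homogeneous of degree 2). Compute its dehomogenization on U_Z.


f(x, y) = 3*x**2 + 3*x*y + x + 3*y**2 + 2

On U_Z we set Z = 1. Each monomial c·X^i·Y^j·Z^k in F becomes c·x^i·y^j·1^k = c·x^i·y^j.
Substituting Z = 1: F(X, Y, 1) = 3*x**2 + 3*x*y + x + 3*y**2 + 2.
Note: deg(f) ≤ deg(F) = 2; strict inequality happens when F is divisible by Z (lost terms).


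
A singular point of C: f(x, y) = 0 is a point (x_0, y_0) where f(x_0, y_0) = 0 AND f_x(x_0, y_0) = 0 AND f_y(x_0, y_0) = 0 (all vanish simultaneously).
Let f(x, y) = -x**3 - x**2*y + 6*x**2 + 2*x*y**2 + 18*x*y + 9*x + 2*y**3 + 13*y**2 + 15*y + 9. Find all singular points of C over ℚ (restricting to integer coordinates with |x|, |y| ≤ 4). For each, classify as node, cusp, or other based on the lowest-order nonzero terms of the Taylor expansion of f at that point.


Singular points: {(3, -3)}; classification: cusp.

Compute partial derivatives:
  f_x = -3*x**2 - 2*x*y + 12*x + 2*y**2 + 18*y + 9.
  f_y = -x**2 + 4*x*y + 18*x + 6*y**2 + 26*y + 15.
Scan x_0 ∈ {−4, ..., 4}. For each x_0, f_y(x_0, y) is a polynomial in y; find its integer roots y ∈ {−4, ..., 4}, then test f_x and f at those candidates.
  x = -4: f_y(-4, y) = 6*y**2 + 10*y - 73; no integer root y with |y| ≤ 4.
  x = -3: f_y(-3, y) = 6*y**2 + 14*y - 48; no integer root y with |y| ≤ 4.
  x = -2: f_y(-2, y) = 6*y**2 + 18*y - 25; no integer root y with |y| ≤ 4.
  x = -1: f_y(-1, y) = 6*y**2 + 22*y - 4; no integer root y with |y| ≤ 4.
  x = 0: f_y(0, y) = 6*y**2 + 26*y + 15; no integer root y with |y| ≤ 4.
  x = 1: f_y(1, y) = 6*y**2 + 30*y + 32; no integer root y with |y| ≤ 4.
  x = 2: f_y(2, y) = 6*y**2 + 34*y + 47; no integer root y with |y| ≤ 4.
  x = 3: f_y(3, y) = 6*y**2 + 38*y + 60; vanishes at y ∈ {-3}. (3, -3): f_x = 0, f = 0 — SINGULAR.
  x = 4: f_y(4, y) = 6*y**2 + 42*y + 71; no integer root y with |y| ≤ 4.
Only singular point on the grid: (3, -3).
Classify: substitute x = 3 + u, y = -3 + v and expand: f = -u**3 - u**2*v + 2*u*v**2 + 2*v**3 + v**2.
No constant or linear terms (consistent with a singular point). Quadratic part: v**2. Cubic part: -u**3 - u**2*v + 2*u*v**2 + 2*v**3.
The quadratic part v**2 is a perfect square, so there is a single (double) tangent line v = 0, i.e. y = -3. Restricting the cubic part to that line (v = 0) leaves -u**3 ≠ 0, so f is not divisible by v and the branch is v² ≈ u**3 to lowest order — this is a cusp.
Classification: cusp.


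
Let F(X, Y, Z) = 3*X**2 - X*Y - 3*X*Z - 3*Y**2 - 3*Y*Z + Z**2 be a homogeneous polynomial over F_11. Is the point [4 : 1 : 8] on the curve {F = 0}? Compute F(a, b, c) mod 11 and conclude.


F(4,1,8) ≡ 7 (mod 11); P is NOT on the curve.

Evaluate F(4, 1, 8) term-by-term (mod 11).
  3*X**2 ↦ 3·16·1·1 = 48
  -X*Y ↦ -1·4·1·1 = -4
  -3*X*Z ↦ -3·4·1·8 = -96
  -3*Y**2 ↦ -3·1·1·1 = -3
  -3*Y*Z ↦ -3·1·1·8 = -24
  Z**2 ↦ 1·1·1·64 = 64
Sum: F(4, 1, 8) = (48) + (-4) + (-96) + (-3) + (-24) + (64) = -15.
Reducing mod 11: -15 ≡ 7 (mod 11).
Since F(a, b, c) ≡ 7 ≠ 0 (mod 11), P does NOT lie on the curve.


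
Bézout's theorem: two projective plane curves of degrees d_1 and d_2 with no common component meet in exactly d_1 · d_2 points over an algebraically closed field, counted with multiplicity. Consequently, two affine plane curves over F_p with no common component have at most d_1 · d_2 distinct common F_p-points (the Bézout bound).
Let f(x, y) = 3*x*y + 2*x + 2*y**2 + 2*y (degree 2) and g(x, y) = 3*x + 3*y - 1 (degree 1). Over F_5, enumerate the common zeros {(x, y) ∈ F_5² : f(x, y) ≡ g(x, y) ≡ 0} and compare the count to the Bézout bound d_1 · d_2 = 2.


Common zeros: ∅; count = 0; Bézout bound = 2.

deg(f) = 2, deg(g) = 1, so Bézout bound = 2.
Scan x ∈ F_5. For each x, list the y ∈ F_5 with f(x, y) ≡ 0 and those with g(x, y) ≡ 0 (mod 5); the common zeros in that column are the intersection.
  x = 0: f ≡ 0 at y ∈ {0, 4}; g ≡ 0 at y ∈ {2}; common: ∅.
  x = 1: f ≡ 0 at y ∈ {2, 3}; g ≡ 0 at y ∈ {1}; common: ∅.
  x = 2: f ≡ 0 at y ∈ ∅; g ≡ 0 at y ∈ {0}; common: ∅.
  x = 3: f ≡ 0 at y ∈ ∅; g ≡ 0 at y ∈ {4}; common: ∅.
  x = 4: f ≡ 0 at y ∈ ∅; g ≡ 0 at y ∈ {3}; common: ∅.
Collecting: common zeros = ∅, so the count is 0.
Comparison with the Bézout bound: 0 ≤ 2 = deg(f)·deg(g), as expected for curves with no common component (the affine F_5-count falls short of the bound because intersections may lie at infinity, over extension fields, or carry multiplicity).


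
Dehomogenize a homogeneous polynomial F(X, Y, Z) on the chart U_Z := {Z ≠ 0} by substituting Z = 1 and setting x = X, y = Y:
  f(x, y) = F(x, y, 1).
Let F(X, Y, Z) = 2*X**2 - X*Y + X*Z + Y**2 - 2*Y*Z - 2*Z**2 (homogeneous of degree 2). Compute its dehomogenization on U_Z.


f(x, y) = 2*x**2 - x*y + x + y**2 - 2*y - 2

On U_Z we set Z = 1. Each monomial c·X^i·Y^j·Z^k in F becomes c·x^i·y^j·1^k = c·x^i·y^j.
Substituting Z = 1: F(X, Y, 1) = 2*x**2 - x*y + x + y**2 - 2*y - 2.
Note: deg(f) ≤ deg(F) = 2; strict inequality happens when F is divisible by Z (lost terms).


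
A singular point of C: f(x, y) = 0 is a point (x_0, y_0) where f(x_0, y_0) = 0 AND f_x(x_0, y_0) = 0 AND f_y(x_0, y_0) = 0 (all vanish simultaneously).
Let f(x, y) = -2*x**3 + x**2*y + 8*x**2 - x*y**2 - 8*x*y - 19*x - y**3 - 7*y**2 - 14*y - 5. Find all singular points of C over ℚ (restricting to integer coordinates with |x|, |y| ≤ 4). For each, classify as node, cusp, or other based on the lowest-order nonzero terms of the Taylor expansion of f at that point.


Singular points: {(1, -3)}; classification: node.

Compute partial derivatives:
  f_x = -6*x**2 + 2*x*y + 16*x - y**2 - 8*y - 19.
  f_y = x**2 - 2*x*y - 8*x - 3*y**2 - 14*y - 14.
Scan x_0 ∈ {−4, ..., 4}. For each x_0, f_y(x_0, y) is a polynomial in y; find its integer roots y ∈ {−4, ..., 4}, then test f_x and f at those candidates.
  x = -4: f_y(-4, y) = -3*y**2 - 6*y + 34; no integer root y with |y| ≤ 4.
  x = -3: f_y(-3, y) = -3*y**2 - 8*y + 19; no integer root y with |y| ≤ 4.
  x = -2: f_y(-2, y) = -3*y**2 - 10*y + 6; no integer root y with |y| ≤ 4.
  x = -1: f_y(-1, y) = -3*y**2 - 12*y - 5; no integer root y with |y| ≤ 4.
  x = 0: f_y(0, y) = -3*y**2 - 14*y - 14; no integer root y with |y| ≤ 4.
  x = 1: f_y(1, y) = -3*y**2 - 16*y - 21; vanishes at y ∈ {-3}. (1, -3): f_x = 0, f = 0 — SINGULAR.
  x = 2: f_y(2, y) = -3*y**2 - 18*y - 26; no integer root y with |y| ≤ 4.
  x = 3: f_y(3, y) = -3*y**2 - 20*y - 29; no integer root y with |y| ≤ 4.
  x = 4: f_y(4, y) = -3*y**2 - 22*y - 30; no integer root y with |y| ≤ 4.
Only singular point on the grid: (1, -3).
Classify: substitute x = 1 + u, y = -3 + v and expand: f = -2*u**3 + u**2*v - u**2 - u*v**2 - v**3 + v**2.
No constant or linear terms (consistent with a singular point). Quadratic part: -u**2 + v**2. Cubic part: -2*u**3 + u**2*v - u*v**2 - v**3.
The quadratic part v**2 - u**2 = (v − u)(v + u) splits into two distinct linear factors, so there are two distinct tangent lines y − -3 = ±(x − 1) — this is a node (ordinary double point).
Classification: node.


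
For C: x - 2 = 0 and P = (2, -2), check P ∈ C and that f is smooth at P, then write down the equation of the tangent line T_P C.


Tangent line at P: x - 2 = 0.

Step 1: f(2, -2) = 0, so P lies on C.
Step 2: partial derivatives
  f_x(x, y) = 1, f_y(x, y) = 0.
  f_x(P) = 1, f_y(P) = 0 (gradient nonzero, so P is smooth).
Step 3: tangent line at P: 1·(x − 2) + 0·(y − -2) = 0.
Expanding: x - 2 = 0.


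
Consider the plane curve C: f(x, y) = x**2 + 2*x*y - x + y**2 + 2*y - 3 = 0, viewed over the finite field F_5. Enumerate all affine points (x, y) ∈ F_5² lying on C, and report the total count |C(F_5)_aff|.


Affine F_5-points: {(0, 1), (0, 2), (2, 2), (4, 1), (4, 4)}; count = 5.

For each of the 25 pairs (x, y) ∈ F_5², evaluate f(x, y) mod 5. Record the zeros.
  x = 0: [0↦2, 1↦0, 2↦0, 3↦2, 4↦1]  zeros at y ∈ {1, 2}
  x = 1: [0↦2, 1↦2, 2↦4, 3↦3, 4↦4]  zeros at y ∈ ∅
  x = 2: [0↦4, 1↦1, 2↦0, 3↦1, 4↦4]  zeros at y ∈ {2}
  x = 3: [0↦3, 1↦2, 2↦3, 3↦1, 4↦1]  zeros at y ∈ ∅
  x = 4: [0↦4, 1↦0, 2↦3, 3↦3, 4↦0]  zeros at y ∈ {1, 4}
Collecting zeros: affine points = {(0, 1), (0, 2), (2, 2), (4, 1), (4, 4)}.
Total count |C(F_5)_aff| = 5.


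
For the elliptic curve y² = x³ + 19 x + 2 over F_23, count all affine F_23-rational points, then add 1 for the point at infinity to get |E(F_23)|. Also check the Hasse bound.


Affine points = {(0, 5), (0, 18), (2, 5), (2, 18), (4, 2), (4, 21), (7, 8), (7, 15), (11, 1), (11, 22), (12, 7), (12, 16), (13, 10), (13, 13), (16, 3), (16, 20), (18, 9), (18, 14), (19, 0), (21, 5), (21, 18)}; affine count = 21; |E(F_23)| = 22.

Discriminant check: Δ ∝ 4a³ + 27b² = 4·19³ + 27·2² = 4·6859 + 27·4 ≡ 13 (mod 23). Nonzero ⇒ E is nonsingular.
For each x ∈ F_23, compute rhs = x³ + 19·x + 2 mod 23, then count y ∈ F_23 with y² ≡ rhs.
  x = 0: rhs = 2, matching y values: 5, 18 (2 points).
  x = 1: rhs = 22, matching y values: none (0 points).
  x = 2: rhs = 2, matching y values: 5, 18 (2 points).
  x = 3: rhs = 17, matching y values: none (0 points).
  x = 4: rhs = 4, matching y values: 2, 21 (2 points).
  x = 5: rhs = 15, matching y values: none (0 points).
  x = 6: rhs = 10, matching y values: none (0 points).
  x = 7: rhs = 18, matching y values: 8, 15 (2 points).
  x = 8: rhs = 22, matching y values: none (0 points).
  x = 9: rhs = 5, matching y values: none (0 points).
  x = 10: rhs = 19, matching y values: none (0 points).
  x = 11: rhs = 1, matching y values: 1, 22 (2 points).
  x = 12: rhs = 3, matching y values: 7, 16 (2 points).
  x = 13: rhs = 8, matching y values: 10, 13 (2 points).
  x = 14: rhs = 22, matching y values: none (0 points).
  x = 15: rhs = 5, matching y values: none (0 points).
  x = 16: rhs = 9, matching y values: 3, 20 (2 points).
  x = 17: rhs = 17, matching y values: none (0 points).
  x = 18: rhs = 12, matching y values: 9, 14 (2 points).
  x = 19: rhs = 0, matching y values: 0 (1 points).
  x = 20: rhs = 10, matching y values: none (0 points).
  x = 21: rhs = 2, matching y values: 5, 18 (2 points).
  x = 22: rhs = 5, matching y values: none (0 points).
Total affine count: 21.
Full point count |E(F_23)| = 21 + 1 = 22.
Hasse bound: |22 − (23+1)| = |-2| = 2 ≤ 2√23 ≈ 9.5917 ✓.


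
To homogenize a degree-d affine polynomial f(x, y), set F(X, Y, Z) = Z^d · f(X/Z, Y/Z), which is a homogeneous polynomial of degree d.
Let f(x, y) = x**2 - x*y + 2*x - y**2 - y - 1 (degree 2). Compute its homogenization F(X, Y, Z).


F(X, Y, Z) = X**2 - X*Y + 2*X*Z - Y**2 - Y*Z - Z**2

deg(f) = 2.
Substitute x = X/Z, y = Y/Z into f, then multiply by Z^2.
  monomial 1·x^2·y^0 ↦ 1·X^2·Y^0·Z^0.
  monomial -1·x^1·y^1 ↦ -1·X^1·Y^1·Z^0.
  monomial 2·x^1·y^0 ↦ 2·X^1·Y^0·Z^1.
  monomial -1·x^0·y^2 ↦ -1·X^0·Y^2·Z^0.
  monomial -1·x^0·y^1 ↦ -1·X^0·Y^1·Z^1.
  monomial -1·x^0·y^0 ↦ -1·X^0·Y^0·Z^2.
Collecting: F(X, Y, Z) = X**2 - X*Y + 2*X*Z - Y**2 - Y*Z - Z**2.


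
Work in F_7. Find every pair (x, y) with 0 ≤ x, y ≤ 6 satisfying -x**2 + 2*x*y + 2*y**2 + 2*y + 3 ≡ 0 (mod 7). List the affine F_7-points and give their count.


Affine F_7-points: {(0, 1), (0, 5), (1, 6), (2, 1), (2, 3), (3, 5), (4, 3), (4, 6)}; count = 8.

For each of the 49 pairs (x, y) ∈ F_7², evaluate f(x, y) mod 7. Record the zeros.
  x = 0: [0↦3, 1↦0, 2↦1, 3↦6, 4↦1, 5↦0, 6↦3]  zeros at y ∈ {1, 5}
  x = 1: [0↦2, 1↦1, 2↦4, 3↦4, 4↦1, 5↦2, 6↦0]  zeros at y ∈ {6}
  x = 2: [0↦6, 1↦0, 2↦5, 3↦0, 4↦6, 5↦2, 6↦2]  zeros at y ∈ {1, 3}
  x = 3: [0↦1, 1↦4, 2↦4, 3↦1, 4↦2, 5↦0, 6↦2]  zeros at y ∈ {5}
  x = 4: [0↦1, 1↦6, 2↦1, 3↦0, 4↦3, 5↦3, 6↦0]  zeros at y ∈ {3, 6}
  x = 5: [0↦6, 1↦6, 2↦3, 3↦4, 4↦2, 5↦4, 6↦3]  zeros at y ∈ ∅
  x = 6: [0↦2, 1↦4, 2↦3, 3↦6, 4↦6, 5↦3, 6↦4]  zeros at y ∈ ∅
Collecting zeros: affine points = {(0, 1), (0, 5), (1, 6), (2, 1), (2, 3), (3, 5), (4, 3), (4, 6)}.
Total count |C(F_7)_aff| = 8.


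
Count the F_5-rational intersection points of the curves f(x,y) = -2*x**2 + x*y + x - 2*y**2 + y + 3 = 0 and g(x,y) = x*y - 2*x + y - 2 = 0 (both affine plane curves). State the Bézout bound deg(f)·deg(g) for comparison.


Common zeros: {(2, 2), (4, 0)}; count = 2; Bézout bound = 4.

deg(f) = 2, deg(g) = 2, so Bézout bound = 4.
Scan x ∈ F_5. For each x, list the y ∈ F_5 with f(x, y) ≡ 0 and those with g(x, y) ≡ 0 (mod 5); the common zeros in that column are the intersection.
  x = 0: f ≡ 0 at y ∈ {4}; g ≡ 0 at y ∈ {2}; common: ∅.
  x = 1: f ≡ 0 at y ∈ {3}; g ≡ 0 at y ∈ {2}; common: ∅.
  x = 2: f ≡ 0 at y ∈ {2}; g ≡ 0 at y ∈ {2}; common: {2}.
  x = 3: f ≡ 0 at y ∈ {1}; g ≡ 0 at y ∈ {2}; common: ∅.
  x = 4: f ≡ 0 at y ∈ {0}; g ≡ 0 at y ∈ {0, 1, 2, 3, 4}; common: {0}.
Collecting: common zeros = {(2, 2), (4, 0)}, so the count is 2.
Comparison with the Bézout bound: 2 ≤ 4 = deg(f)·deg(g), as expected for curves with no common component (the affine F_5-count falls short of the bound because intersections may lie at infinity, over extension fields, or carry multiplicity).


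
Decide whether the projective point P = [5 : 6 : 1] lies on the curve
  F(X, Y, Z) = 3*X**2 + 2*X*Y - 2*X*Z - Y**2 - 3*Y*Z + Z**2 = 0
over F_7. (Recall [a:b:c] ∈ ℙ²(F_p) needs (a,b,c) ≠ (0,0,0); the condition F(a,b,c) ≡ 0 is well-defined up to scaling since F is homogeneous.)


F(5,6,1) ≡ 2 (mod 7); P is NOT on the curve.

Evaluate F(5, 6, 1) term-by-term (mod 7).
  3*X**2 ↦ 3·25·1·1 = 75
  2*X*Y ↦ 2·5·6·1 = 60
  -2*X*Z ↦ -2·5·1·1 = -10
  -Y**2 ↦ -1·1·36·1 = -36
  -3*Y*Z ↦ -3·1·6·1 = -18
  Z**2 ↦ 1·1·1·1 = 1
Sum: F(5, 6, 1) = (75) + (60) + (-10) + (-36) + (-18) + (1) = 72.
Reducing mod 7: 72 ≡ 2 (mod 7).
Since F(a, b, c) ≡ 2 ≠ 0 (mod 7), P does NOT lie on the curve.


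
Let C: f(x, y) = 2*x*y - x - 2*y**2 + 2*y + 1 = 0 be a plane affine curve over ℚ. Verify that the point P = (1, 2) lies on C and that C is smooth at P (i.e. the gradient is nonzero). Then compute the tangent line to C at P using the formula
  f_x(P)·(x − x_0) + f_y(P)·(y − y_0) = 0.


Tangent line at P: 3*x - 4*y + 5 = 0.

Step 1: f(1, 2) = 0, so P lies on C.
Step 2: partial derivatives
  f_x(x, y) = 2*y - 1, f_y(x, y) = 2*x - 4*y + 2.
  f_x(P) = 3, f_y(P) = -4 (gradient nonzero, so P is smooth).
Step 3: tangent line at P: 3·(x − 1) + -4·(y − 2) = 0.
Expanding: 3*x - 4*y + 5 = 0.


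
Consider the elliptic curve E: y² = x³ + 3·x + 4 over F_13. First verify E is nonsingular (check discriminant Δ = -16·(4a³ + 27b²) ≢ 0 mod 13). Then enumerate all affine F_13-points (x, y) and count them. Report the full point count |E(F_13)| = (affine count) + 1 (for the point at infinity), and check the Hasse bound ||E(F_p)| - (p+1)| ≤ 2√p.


Affine points = {(0, 2), (0, 11), (3, 1), (3, 12), (5, 1), (5, 12), (6, 2), (6, 11), (7, 2), (7, 11), (11, 4), (11, 9), (12, 0)}; affine count = 13; |E(F_13)| = 14.

Discriminant check: Δ ∝ 4a³ + 27b² = 4·3³ + 27·4² = 4·27 + 27·16 ≡ 7 (mod 13). Nonzero ⇒ E is nonsingular.
For each x ∈ F_13, compute rhs = x³ + 3·x + 4 mod 13, then count y ∈ F_13 with y² ≡ rhs.
  x = 0: rhs = 4, matching y values: 2, 11 (2 points).
  x = 1: rhs = 8, matching y values: none (0 points).
  x = 2: rhs = 5, matching y values: none (0 points).
  x = 3: rhs = 1, matching y values: 1, 12 (2 points).
  x = 4: rhs = 2, matching y values: none (0 points).
  x = 5: rhs = 1, matching y values: 1, 12 (2 points).
  x = 6: rhs = 4, matching y values: 2, 11 (2 points).
  x = 7: rhs = 4, matching y values: 2, 11 (2 points).
  x = 8: rhs = 7, matching y values: none (0 points).
  x = 9: rhs = 6, matching y values: none (0 points).
  x = 10: rhs = 7, matching y values: none (0 points).
  x = 11: rhs = 3, matching y values: 4, 9 (2 points).
  x = 12: rhs = 0, matching y values: 0 (1 points).
Total affine count: 13.
Full point count |E(F_13)| = 13 + 1 = 14.
Hasse bound: |14 − (13+1)| = |0| = 0 ≤ 2√13 ≈ 7.2111 ✓.


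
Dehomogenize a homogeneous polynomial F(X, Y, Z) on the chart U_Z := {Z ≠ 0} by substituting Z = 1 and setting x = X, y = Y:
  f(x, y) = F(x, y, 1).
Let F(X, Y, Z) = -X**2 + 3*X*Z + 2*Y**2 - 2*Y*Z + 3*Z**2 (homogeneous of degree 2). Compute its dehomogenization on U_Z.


f(x, y) = -x**2 + 3*x + 2*y**2 - 2*y + 3

On U_Z we set Z = 1. Each monomial c·X^i·Y^j·Z^k in F becomes c·x^i·y^j·1^k = c·x^i·y^j.
Substituting Z = 1: F(X, Y, 1) = -x**2 + 3*x + 2*y**2 - 2*y + 3.
Note: deg(f) ≤ deg(F) = 2; strict inequality happens when F is divisible by Z (lost terms).


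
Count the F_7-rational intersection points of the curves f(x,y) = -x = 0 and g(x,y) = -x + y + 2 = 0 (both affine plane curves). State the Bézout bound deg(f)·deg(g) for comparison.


Common zeros: {(0, 5)}; count = 1; Bézout bound = 1.

deg(f) = 1, deg(g) = 1, so Bézout bound = 1.
Scan x ∈ F_7. For each x, list the y ∈ F_7 with f(x, y) ≡ 0 and those with g(x, y) ≡ 0 (mod 7); the common zeros in that column are the intersection.
  x = 0: f ≡ 0 at y ∈ {0, 1, 2, 3, 4, 5, 6}; g ≡ 0 at y ∈ {5}; common: {5}.
  x = 1: f ≡ 0 at y ∈ ∅; g ≡ 0 at y ∈ {6}; common: ∅.
  x = 2: f ≡ 0 at y ∈ ∅; g ≡ 0 at y ∈ {0}; common: ∅.
  x = 3: f ≡ 0 at y ∈ ∅; g ≡ 0 at y ∈ {1}; common: ∅.
  x = 4: f ≡ 0 at y ∈ ∅; g ≡ 0 at y ∈ {2}; common: ∅.
  x = 5: f ≡ 0 at y ∈ ∅; g ≡ 0 at y ∈ {3}; common: ∅.
  x = 6: f ≡ 0 at y ∈ ∅; g ≡ 0 at y ∈ {4}; common: ∅.
Collecting: common zeros = {(0, 5)}, so the count is 1.
Comparison with the Bézout bound: 1 ≤ 1 = deg(f)·deg(g), as expected for curves with no common component (the bound is attained).


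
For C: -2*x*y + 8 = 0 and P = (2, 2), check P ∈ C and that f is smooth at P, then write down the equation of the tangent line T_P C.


Tangent line at P: -4*x - 4*y + 16 = 0.

Step 1: f(2, 2) = 0, so P lies on C.
Step 2: partial derivatives
  f_x(x, y) = -2*y, f_y(x, y) = -2*x.
  f_x(P) = -4, f_y(P) = -4 (gradient nonzero, so P is smooth).
Step 3: tangent line at P: -4·(x − 2) + -4·(y − 2) = 0.
Expanding: -4*x - 4*y + 16 = 0.


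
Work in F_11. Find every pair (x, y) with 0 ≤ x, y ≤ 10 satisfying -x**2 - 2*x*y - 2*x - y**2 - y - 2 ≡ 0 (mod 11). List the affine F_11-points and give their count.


Affine F_11-points: {(0, 4), (0, 6), (1, 4), (3, 5), (3, 10), (7, 2), (7, 5), (8, 6), (8, 10), (9, 1), (9, 2)}; count = 11.

For each of the 121 pairs (x, y) ∈ F_11², evaluate f(x, y) mod 11. Record the zeros.
  x = 0: [0↦9, 1↦7, 2↦3, 3↦8, 4↦0, 5↦1, 6↦0, 7↦8, 8↦3, 9↦7, 10↦9]  zeros at y ∈ {4, 6}
  x = 1: [0↦6, 1↦2, 2↦7, 3↦10, 4↦0, 5↦10, 6↦7, 7↦2, 8↦6, 9↦8, 10↦8]  zeros at y ∈ {4}
  x = 2: [0↦1, 1↦6, 2↦9, 3↦10, 4↦9, 5↦6, 6↦1, 7↦5, 8↦7, 9↦7, 10↦5]  zeros at y ∈ ∅
  x = 3: [0↦5, 1↦8, 2↦9, 3↦8, 4↦5, 5↦0, 6↦4, 7↦6, 8↦6, 9↦4, 10↦0]  zeros at y ∈ {5, 10}
  x = 4: [0↦7, 1↦8, 2↦7, 3↦4, 4↦10, 5↦3, 6↦5, 7↦5, 8↦3, 9↦10, 10↦4]  zeros at y ∈ ∅
  x = 5: [0↦7, 1↦6, 2↦3, 3↦9, 4↦2, 5↦4, 6↦4, 7↦2, 8↦9, 9↦3, 10↦6]  zeros at y ∈ ∅
  x = 6: [0↦5, 1↦2, 2↦8, 3↦1, 4↦3, 5↦3, 6↦1, 7↦8, 8↦2, 9↦5, 10↦6]  zeros at y ∈ ∅
  x = 7: [0↦1, 1↦7, 2↦0, 3↦2, 4↦2, 5↦0, 6↦7, 7↦1, 8↦4, 9↦5, 10↦4]  zeros at y ∈ {2, 5}
  x = 8: [0↦6, 1↦10, 2↦1, 3↦1, 4↦10, 5↦6, 6↦0, 7↦3, 8↦4, 9↦3, 10↦0]  zeros at y ∈ {6, 10}
  x = 9: [0↦9, 1↦0, 2↦0, 3↦9, 4↦5, 5↦10, 6↦2, 7↦3, 8↦2, 9↦10, 10↦5]  zeros at y ∈ {1, 2}
  x = 10: [0↦10, 1↦10, 2↦8, 3↦4, 4↦9, 5↦1, 6↦2, 7↦1, 8↦9, 9↦4, 10↦8]  zeros at y ∈ ∅
Collecting zeros: affine points = {(0, 4), (0, 6), (1, 4), (3, 5), (3, 10), (7, 2), (7, 5), (8, 6), (8, 10), (9, 1), (9, 2)}.
Total count |C(F_11)_aff| = 11.


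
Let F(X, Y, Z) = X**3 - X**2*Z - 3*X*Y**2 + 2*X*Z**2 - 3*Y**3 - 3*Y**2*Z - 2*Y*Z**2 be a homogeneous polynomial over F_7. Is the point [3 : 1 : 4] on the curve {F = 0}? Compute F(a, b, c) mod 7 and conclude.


F(3,1,4) ≡ 3 (mod 7); P is NOT on the curve.

Evaluate F(3, 1, 4) term-by-term (mod 7).
  X**3 ↦ 1·27·1·1 = 27
  -X**2*Z ↦ -1·9·1·4 = -36
  -3*X*Y**2 ↦ -3·3·1·1 = -9
  2*X*Z**2 ↦ 2·3·1·16 = 96
  -3*Y**3 ↦ -3·1·1·1 = -3
  -3*Y**2*Z ↦ -3·1·1·4 = -12
  -2*Y*Z**2 ↦ -2·1·1·16 = -32
Sum: F(3, 1, 4) = (27) + (-36) + (-9) + (96) + (-3) + (-12) + (-32) = 31.
Reducing mod 7: 31 ≡ 3 (mod 7).
Since F(a, b, c) ≡ 3 ≠ 0 (mod 7), P does NOT lie on the curve.


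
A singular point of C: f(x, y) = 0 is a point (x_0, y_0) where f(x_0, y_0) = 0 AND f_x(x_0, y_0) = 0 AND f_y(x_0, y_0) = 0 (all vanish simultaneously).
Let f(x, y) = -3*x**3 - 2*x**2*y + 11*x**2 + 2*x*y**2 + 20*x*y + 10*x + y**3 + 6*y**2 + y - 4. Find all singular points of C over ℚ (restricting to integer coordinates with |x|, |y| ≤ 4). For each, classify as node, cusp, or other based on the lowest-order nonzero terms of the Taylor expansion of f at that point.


Singular points: {(2, -3)}; classification: node.

Compute partial derivatives:
  f_x = -9*x**2 - 4*x*y + 22*x + 2*y**2 + 20*y + 10.
  f_y = -2*x**2 + 4*x*y + 20*x + 3*y**2 + 12*y + 1.
Scan x_0 ∈ {−4, ..., 4}. For each x_0, f_y(x_0, y) is a polynomial in y; find its integer roots y ∈ {−4, ..., 4}, then test f_x and f at those candidates.
  x = -4: f_y(-4, y) = 3*y**2 - 4*y - 111; no integer root y with |y| ≤ 4.
  x = -3: f_y(-3, y) = 3*y**2 - 77; no integer root y with |y| ≤ 4.
  x = -2: f_y(-2, y) = 3*y**2 + 4*y - 47; no integer root y with |y| ≤ 4.
  x = -1: f_y(-1, y) = 3*y**2 + 8*y - 21; no integer root y with |y| ≤ 4.
  x = 0: f_y(0, y) = 3*y**2 + 12*y + 1; no integer root y with |y| ≤ 4.
  x = 1: f_y(1, y) = 3*y**2 + 16*y + 19; no integer root y with |y| ≤ 4.
  x = 2: f_y(2, y) = 3*y**2 + 20*y + 33; vanishes at y ∈ {-3}. (2, -3): f_x = 0, f = 0 — SINGULAR.
  x = 3: f_y(3, y) = 3*y**2 + 24*y + 43; no integer root y with |y| ≤ 4.
  x = 4: f_y(4, y) = 3*y**2 + 28*y + 49; no integer root y with |y| ≤ 4.
Only singular point on the grid: (2, -3).
Classify: substitute x = 2 + u, y = -3 + v and expand: f = -3*u**3 - 2*u**2*v - u**2 + 2*u*v**2 + v**3 + v**2.
No constant or linear terms (consistent with a singular point). Quadratic part: -u**2 + v**2. Cubic part: -3*u**3 - 2*u**2*v + 2*u*v**2 + v**3.
The quadratic part v**2 - u**2 = (v − u)(v + u) splits into two distinct linear factors, so there are two distinct tangent lines y − -3 = ±(x − 2) — this is a node (ordinary double point).
Classification: node.


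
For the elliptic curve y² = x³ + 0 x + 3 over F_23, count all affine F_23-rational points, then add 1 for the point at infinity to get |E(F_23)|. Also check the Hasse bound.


Affine points = {(0, 7), (0, 16), (1, 2), (1, 21), (5, 6), (5, 17), (6, 9), (6, 14), (7, 1), (7, 22), (8, 3), (8, 20), (11, 0), (12, 11), (12, 12), (18, 4), (18, 19), (19, 10), (19, 13), (21, 8), (21, 15), (22, 5), (22, 18)}; affine count = 23; |E(F_23)| = 24.

Discriminant check: Δ ∝ 4a³ + 27b² = 4·0³ + 27·3² = 4·0 + 27·9 ≡ 13 (mod 23). Nonzero ⇒ E is nonsingular.
For each x ∈ F_23, compute rhs = x³ + 0·x + 3 mod 23, then count y ∈ F_23 with y² ≡ rhs.
  x = 0: rhs = 3, matching y values: 7, 16 (2 points).
  x = 1: rhs = 4, matching y values: 2, 21 (2 points).
  x = 2: rhs = 11, matching y values: none (0 points).
  x = 3: rhs = 7, matching y values: none (0 points).
  x = 4: rhs = 21, matching y values: none (0 points).
  x = 5: rhs = 13, matching y values: 6, 17 (2 points).
  x = 6: rhs = 12, matching y values: 9, 14 (2 points).
  x = 7: rhs = 1, matching y values: 1, 22 (2 points).
  x = 8: rhs = 9, matching y values: 3, 20 (2 points).
  x = 9: rhs = 19, matching y values: none (0 points).
  x = 10: rhs = 14, matching y values: none (0 points).
  x = 11: rhs = 0, matching y values: 0 (1 points).
  x = 12: rhs = 6, matching y values: 11, 12 (2 points).
  x = 13: rhs = 15, matching y values: none (0 points).
  x = 14: rhs = 10, matching y values: none (0 points).
  x = 15: rhs = 20, matching y values: none (0 points).
  x = 16: rhs = 5, matching y values: none (0 points).
  x = 17: rhs = 17, matching y values: none (0 points).
  x = 18: rhs = 16, matching y values: 4, 19 (2 points).
  x = 19: rhs = 8, matching y values: 10, 13 (2 points).
  x = 20: rhs = 22, matching y values: none (0 points).
  x = 21: rhs = 18, matching y values: 8, 15 (2 points).
  x = 22: rhs = 2, matching y values: 5, 18 (2 points).
Total affine count: 23.
Full point count |E(F_23)| = 23 + 1 = 24.
Hasse bound: |24 − (23+1)| = |0| = 0 ≤ 2√23 ≈ 9.5917 ✓.


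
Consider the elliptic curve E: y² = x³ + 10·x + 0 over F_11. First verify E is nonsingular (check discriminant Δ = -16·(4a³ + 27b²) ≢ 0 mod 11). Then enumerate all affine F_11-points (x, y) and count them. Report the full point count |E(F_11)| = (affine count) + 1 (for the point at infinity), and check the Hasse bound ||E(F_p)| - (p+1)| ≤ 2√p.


Affine points = {(0, 0), (1, 0), (4, 4), (4, 7), (6, 1), (6, 10), (8, 3), (8, 8), (9, 4), (9, 7), (10, 0)}; affine count = 11; |E(F_11)| = 12.

Discriminant check: Δ ∝ 4a³ + 27b² = 4·10³ + 27·0² = 4·1000 + 27·0 ≡ 7 (mod 11). Nonzero ⇒ E is nonsingular.
For each x ∈ F_11, compute rhs = x³ + 10·x + 0 mod 11, then count y ∈ F_11 with y² ≡ rhs.
  x = 0: rhs = 0, matching y values: 0 (1 points).
  x = 1: rhs = 0, matching y values: 0 (1 points).
  x = 2: rhs = 6, matching y values: none (0 points).
  x = 3: rhs = 2, matching y values: none (0 points).
  x = 4: rhs = 5, matching y values: 4, 7 (2 points).
  x = 5: rhs = 10, matching y values: none (0 points).
  x = 6: rhs = 1, matching y values: 1, 10 (2 points).
  x = 7: rhs = 6, matching y values: none (0 points).
  x = 8: rhs = 9, matching y values: 3, 8 (2 points).
  x = 9: rhs = 5, matching y values: 4, 7 (2 points).
  x = 10: rhs = 0, matching y values: 0 (1 points).
Total affine count: 11.
Full point count |E(F_11)| = 11 + 1 = 12.
Hasse bound: |12 − (11+1)| = |0| = 0 ≤ 2√11 ≈ 6.6332 ✓.


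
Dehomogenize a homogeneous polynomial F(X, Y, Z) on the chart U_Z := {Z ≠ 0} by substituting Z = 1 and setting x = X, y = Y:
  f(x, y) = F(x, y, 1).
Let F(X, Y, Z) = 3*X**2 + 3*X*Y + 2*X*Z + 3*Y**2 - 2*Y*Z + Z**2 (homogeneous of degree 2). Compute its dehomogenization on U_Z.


f(x, y) = 3*x**2 + 3*x*y + 2*x + 3*y**2 - 2*y + 1

On U_Z we set Z = 1. Each monomial c·X^i·Y^j·Z^k in F becomes c·x^i·y^j·1^k = c·x^i·y^j.
Substituting Z = 1: F(X, Y, 1) = 3*x**2 + 3*x*y + 2*x + 3*y**2 - 2*y + 1.
Note: deg(f) ≤ deg(F) = 2; strict inequality happens when F is divisible by Z (lost terms).


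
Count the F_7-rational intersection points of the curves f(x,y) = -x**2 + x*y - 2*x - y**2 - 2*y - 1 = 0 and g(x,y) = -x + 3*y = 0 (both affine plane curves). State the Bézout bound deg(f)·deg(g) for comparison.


Common zeros: {(4, 6)}; count = 1; Bézout bound = 2.

deg(f) = 2, deg(g) = 1, so Bézout bound = 2.
Scan x ∈ F_7. For each x, list the y ∈ F_7 with f(x, y) ≡ 0 and those with g(x, y) ≡ 0 (mod 7); the common zeros in that column are the intersection.
  x = 0: f ≡ 0 at y ∈ {6}; g ≡ 0 at y ∈ {0}; common: ∅.
  x = 1: f ≡ 0 at y ∈ ∅; g ≡ 0 at y ∈ {5}; common: ∅.
  x = 2: f ≡ 0 at y ∈ ∅; g ≡ 0 at y ∈ {3}; common: ∅.
  x = 3: f ≡ 0 at y ∈ {4}; g ≡ 0 at y ∈ {1}; common: ∅.
  x = 4: f ≡ 0 at y ∈ {3, 6}; g ≡ 0 at y ∈ {6}; common: {6}.
  x = 5: f ≡ 0 at y ∈ ∅; g ≡ 0 at y ∈ {4}; common: ∅.
  x = 6: f ≡ 0 at y ∈ {0, 4}; g ≡ 0 at y ∈ {2}; common: ∅.
Collecting: common zeros = {(4, 6)}, so the count is 1.
Comparison with the Bézout bound: 1 ≤ 2 = deg(f)·deg(g), as expected for curves with no common component (the affine F_7-count falls short of the bound because intersections may lie at infinity, over extension fields, or carry multiplicity).


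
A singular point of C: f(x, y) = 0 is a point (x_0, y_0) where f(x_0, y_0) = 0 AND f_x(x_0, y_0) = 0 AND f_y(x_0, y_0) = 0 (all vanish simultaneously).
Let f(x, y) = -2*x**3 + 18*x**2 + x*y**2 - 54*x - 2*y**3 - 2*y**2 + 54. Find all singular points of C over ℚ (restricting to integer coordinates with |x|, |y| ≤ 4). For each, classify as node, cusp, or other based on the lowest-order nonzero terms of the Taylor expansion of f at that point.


Singular points: {(3, 0)}; classification: cusp.

Compute partial derivatives:
  f_x = -6*x**2 + 36*x + y**2 - 54.
  f_y = 2*x*y - 6*y**2 - 4*y.
Scan x_0 ∈ {−4, ..., 4}. For each x_0, f_y(x_0, y) is a polynomial in y; find its integer roots y ∈ {−4, ..., 4}, then test f_x and f at those candidates.
  x = -4: f_y(-4, y) = -6*y**2 - 12*y; vanishes at y ∈ {-2, 0}. (-4, -2): f_x = -290 ≠ 0; (-4, 0): f_x = -294 ≠ 0.
  x = -3: f_y(-3, y) = -6*y**2 - 10*y; vanishes at y ∈ {0}. (-3, 0): f_x = -216 ≠ 0.
  x = -2: f_y(-2, y) = -6*y**2 - 8*y; vanishes at y ∈ {0}. (-2, 0): f_x = -150 ≠ 0.
  x = -1: f_y(-1, y) = -6*y**2 - 6*y; vanishes at y ∈ {-1, 0}. (-1, -1): f_x = -95 ≠ 0; (-1, 0): f_x = -96 ≠ 0.
  x = 0: f_y(0, y) = -6*y**2 - 4*y; vanishes at y ∈ {0}. (0, 0): f_x = -54 ≠ 0.
  x = 1: f_y(1, y) = -6*y**2 - 2*y; vanishes at y ∈ {0}. (1, 0): f_x = -24 ≠ 0.
  x = 2: f_y(2, y) = -6*y**2; vanishes at y ∈ {0}. (2, 0): f_x = -6 ≠ 0.
  x = 3: f_y(3, y) = -6*y**2 + 2*y; vanishes at y ∈ {0}. (3, 0): f_x = 0, f = 0 — SINGULAR.
  x = 4: f_y(4, y) = -6*y**2 + 4*y; vanishes at y ∈ {0}. (4, 0): f_x = -6 ≠ 0.
Only singular point on the grid: (3, 0).
Classify: substitute x = 3 + u, y = 0 + v and expand: f = -2*u**3 + u*v**2 - 2*v**3 + v**2.
No constant or linear terms (consistent with a singular point). Quadratic part: v**2. Cubic part: -2*u**3 + u*v**2 - 2*v**3.
The quadratic part v**2 is a perfect square, so there is a single (double) tangent line v = 0, i.e. y = 0. Restricting the cubic part to that line (v = 0) leaves -2*u**3 ≠ 0, so f is not divisible by v and the branch is v² ≈ 2*u**3 to lowest order — this is a cusp.
Classification: cusp.


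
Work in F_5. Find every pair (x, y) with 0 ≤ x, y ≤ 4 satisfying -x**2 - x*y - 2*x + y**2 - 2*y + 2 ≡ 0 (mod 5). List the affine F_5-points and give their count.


Affine F_5-points: {(0, 3), (0, 4), (2, 2), (4, 2), (4, 4)}; count = 5.

For each of the 25 pairs (x, y) ∈ F_5², evaluate f(x, y) mod 5. Record the zeros.
  x = 0: [0↦2, 1↦1, 2↦2, 3↦0, 4↦0]  zeros at y ∈ {3, 4}
  x = 1: [0↦4, 1↦2, 2↦2, 3↦4, 4↦3]  zeros at y ∈ ∅
  x = 2: [0↦4, 1↦1, 2↦0, 3↦1, 4↦4]  zeros at y ∈ {2}
  x = 3: [0↦2, 1↦3, 2↦1, 3↦1, 4↦3]  zeros at y ∈ ∅
  x = 4: [0↦3, 1↦3, 2↦0, 3↦4, 4↦0]  zeros at y ∈ {2, 4}
Collecting zeros: affine points = {(0, 3), (0, 4), (2, 2), (4, 2), (4, 4)}.
Total count |C(F_5)_aff| = 5.


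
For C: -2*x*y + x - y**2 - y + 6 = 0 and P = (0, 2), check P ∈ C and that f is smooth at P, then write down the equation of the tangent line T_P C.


Tangent line at P: -3*x - 5*y + 10 = 0.

Step 1: f(0, 2) = 0, so P lies on C.
Step 2: partial derivatives
  f_x(x, y) = 1 - 2*y, f_y(x, y) = -2*x - 2*y - 1.
  f_x(P) = -3, f_y(P) = -5 (gradient nonzero, so P is smooth).
Step 3: tangent line at P: -3·(x − 0) + -5·(y − 2) = 0.
Expanding: -3*x - 5*y + 10 = 0.


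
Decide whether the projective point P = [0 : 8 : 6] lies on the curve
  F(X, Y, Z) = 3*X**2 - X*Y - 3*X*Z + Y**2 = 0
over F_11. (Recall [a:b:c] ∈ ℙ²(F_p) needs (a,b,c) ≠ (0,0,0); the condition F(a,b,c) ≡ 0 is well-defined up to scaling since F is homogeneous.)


F(0,8,6) ≡ 9 (mod 11); P is NOT on the curve.

Evaluate F(0, 8, 6) term-by-term (mod 11).
  3*X**2 ↦ 3·0·1·1 = 0
  -X*Y ↦ -1·0·8·1 = 0
  -3*X*Z ↦ -3·0·1·6 = 0
  Y**2 ↦ 1·1·64·1 = 64
Sum: F(0, 8, 6) = (0) + (0) + (0) + (64) = 64.
Reducing mod 11: 64 ≡ 9 (mod 11).
Since F(a, b, c) ≡ 9 ≠ 0 (mod 11), P does NOT lie on the curve.


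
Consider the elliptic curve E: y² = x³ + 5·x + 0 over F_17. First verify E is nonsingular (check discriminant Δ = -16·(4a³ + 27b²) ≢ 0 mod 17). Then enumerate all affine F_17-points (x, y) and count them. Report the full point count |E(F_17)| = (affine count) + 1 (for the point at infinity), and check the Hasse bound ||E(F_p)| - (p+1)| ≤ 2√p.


Affine points = {(0, 0), (2, 1), (2, 16), (3, 5), (3, 12), (4, 4), (4, 13), (6, 5), (6, 12), (7, 2), (7, 15), (8, 5), (8, 12), (9, 3), (9, 14), (10, 8), (10, 9), (11, 3), (11, 14), (13, 1), (13, 16), (14, 3), (14, 14), (15, 4), (15, 13)}; affine count = 25; |E(F_17)| = 26.

Discriminant check: Δ ∝ 4a³ + 27b² = 4·5³ + 27·0² = 4·125 + 27·0 ≡ 7 (mod 17). Nonzero ⇒ E is nonsingular.
For each x ∈ F_17, compute rhs = x³ + 5·x + 0 mod 17, then count y ∈ F_17 with y² ≡ rhs.
  x = 0: rhs = 0, matching y values: 0 (1 points).
  x = 1: rhs = 6, matching y values: none (0 points).
  x = 2: rhs = 1, matching y values: 1, 16 (2 points).
  x = 3: rhs = 8, matching y values: 5, 12 (2 points).
  x = 4: rhs = 16, matching y values: 4, 13 (2 points).
  x = 5: rhs = 14, matching y values: none (0 points).
  x = 6: rhs = 8, matching y values: 5, 12 (2 points).
  x = 7: rhs = 4, matching y values: 2, 15 (2 points).
  x = 8: rhs = 8, matching y values: 5, 12 (2 points).
  x = 9: rhs = 9, matching y values: 3, 14 (2 points).
  x = 10: rhs = 13, matching y values: 8, 9 (2 points).
  x = 11: rhs = 9, matching y values: 3, 14 (2 points).
  x = 12: rhs = 3, matching y values: none (0 points).
  x = 13: rhs = 1, matching y values: 1, 16 (2 points).
  x = 14: rhs = 9, matching y values: 3, 14 (2 points).
  x = 15: rhs = 16, matching y values: 4, 13 (2 points).
  x = 16: rhs = 11, matching y values: none (0 points).
Total affine count: 25.
Full point count |E(F_17)| = 25 + 1 = 26.
Hasse bound: |26 − (17+1)| = |8| = 8 ≤ 2√17 ≈ 8.2462 ✓.


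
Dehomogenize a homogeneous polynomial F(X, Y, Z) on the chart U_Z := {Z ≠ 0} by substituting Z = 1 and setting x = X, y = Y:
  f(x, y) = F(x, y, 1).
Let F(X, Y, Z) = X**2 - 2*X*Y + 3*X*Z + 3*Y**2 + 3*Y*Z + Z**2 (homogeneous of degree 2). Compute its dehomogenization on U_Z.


f(x, y) = x**2 - 2*x*y + 3*x + 3*y**2 + 3*y + 1

On U_Z we set Z = 1. Each monomial c·X^i·Y^j·Z^k in F becomes c·x^i·y^j·1^k = c·x^i·y^j.
Substituting Z = 1: F(X, Y, 1) = x**2 - 2*x*y + 3*x + 3*y**2 + 3*y + 1.
Note: deg(f) ≤ deg(F) = 2; strict inequality happens when F is divisible by Z (lost terms).


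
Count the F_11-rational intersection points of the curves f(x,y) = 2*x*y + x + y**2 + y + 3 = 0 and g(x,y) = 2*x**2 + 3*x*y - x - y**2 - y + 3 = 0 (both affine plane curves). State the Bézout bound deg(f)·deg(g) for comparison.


Common zeros: {(1, 5), (3, 5), (4, 8), (6, 4)}; count = 4; Bézout bound = 4.

deg(f) = 2, deg(g) = 2, so Bézout bound = 4.
Scan x ∈ F_11. For each x, list the y ∈ F_11 with f(x, y) ≡ 0 and those with g(x, y) ≡ 0 (mod 11); the common zeros in that column are the intersection.
  x = 0: f ≡ 0 at y ∈ {5}; g ≡ 0 at y ∈ ∅; common: ∅.
  x = 1: f ≡ 0 at y ∈ {3, 5}; g ≡ 0 at y ∈ {5, 8}; common: {5}.
  x = 2: f ≡ 0 at y ∈ {1, 5}; g ≡ 0 at y ∈ ∅; common: ∅.
  x = 3: f ≡ 0 at y ∈ {5, 10}; g ≡ 0 at y ∈ {3, 5}; common: {5}.
  x = 4: f ≡ 0 at y ∈ {5, 8}; g ≡ 0 at y ∈ {3, 8}; common: {8}.
  x = 5: f ≡ 0 at y ∈ {5, 6}; g ≡ 0 at y ∈ {4, 10}; common: ∅.
  x = 6: f ≡ 0 at y ∈ {4, 5}; g ≡ 0 at y ∈ {2, 4}; common: {4}.
  x = 7: f ≡ 0 at y ∈ {2, 5}; g ≡ 0 at y ∈ ∅; common: ∅.
  x = 8: f ≡ 0 at y ∈ {0, 5}; g ≡ 0 at y ∈ {2, 10}; common: ∅.
  x = 9: f ≡ 0 at y ∈ {5, 9}; g ≡ 0 at y ∈ ∅; common: ∅.
  x = 10: f ≡ 0 at y ∈ {5, 7}; g ≡ 0 at y ∈ ∅; common: ∅.
Collecting: common zeros = {(1, 5), (3, 5), (4, 8), (6, 4)}, so the count is 4.
Comparison with the Bézout bound: 4 ≤ 4 = deg(f)·deg(g), as expected for curves with no common component (the bound is attained).


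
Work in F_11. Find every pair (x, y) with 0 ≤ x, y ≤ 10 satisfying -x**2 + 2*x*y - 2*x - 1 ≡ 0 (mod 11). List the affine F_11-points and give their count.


Affine F_11-points: {(1, 2), (2, 5), (3, 10), (4, 10), (5, 8), (6, 5), (7, 3), (8, 3), (9, 8), (10, 0)}; count = 10.

For each of the 121 pairs (x, y) ∈ F_11², evaluate f(x, y) mod 11. Record the zeros.
  x = 0: [0↦10, 1↦10, 2↦10, 3↦10, 4↦10, 5↦10, 6↦10, 7↦10, 8↦10, 9↦10, 10↦10]  zeros at y ∈ ∅
  x = 1: [0↦7, 1↦9, 2↦0, 3↦2, 4↦4, 5↦6, 6↦8, 7↦10, 8↦1, 9↦3, 10↦5]  zeros at y ∈ {2}
  x = 2: [0↦2, 1↦6, 2↦10, 3↦3, 4↦7, 5↦0, 6↦4, 7↦8, 8↦1, 9↦5, 10↦9]  zeros at y ∈ {5}
  x = 3: [0↦6, 1↦1, 2↦7, 3↦2, 4↦8, 5↦3, 6↦9, 7↦4, 8↦10, 9↦5, 10↦0]  zeros at y ∈ {10}
  x = 4: [0↦8, 1↦5, 2↦2, 3↦10, 4↦7, 5↦4, 6↦1, 7↦9, 8↦6, 9↦3, 10↦0]  zeros at y ∈ {10}
  x = 5: [0↦8, 1↦7, 2↦6, 3↦5, 4↦4, 5↦3, 6↦2, 7↦1, 8↦0, 9↦10, 10↦9]  zeros at y ∈ {8}
  x = 6: [0↦6, 1↦7, 2↦8, 3↦9, 4↦10, 5↦0, 6↦1, 7↦2, 8↦3, 9↦4, 10↦5]  zeros at y ∈ {5}
  x = 7: [0↦2, 1↦5, 2↦8, 3↦0, 4↦3, 5↦6, 6↦9, 7↦1, 8↦4, 9↦7, 10↦10]  zeros at y ∈ {3}
  x = 8: [0↦7, 1↦1, 2↦6, 3↦0, 4↦5, 5↦10, 6↦4, 7↦9, 8↦3, 9↦8, 10↦2]  zeros at y ∈ {3}
  x = 9: [0↦10, 1↦6, 2↦2, 3↦9, 4↦5, 5↦1, 6↦8, 7↦4, 8↦0, 9↦7, 10↦3]  zeros at y ∈ {8}
  x = 10: [0↦0, 1↦9, 2↦7, 3↦5, 4↦3, 5↦1, 6↦10, 7↦8, 8↦6, 9↦4, 10↦2]  zeros at y ∈ {0}
Collecting zeros: affine points = {(1, 2), (2, 5), (3, 10), (4, 10), (5, 8), (6, 5), (7, 3), (8, 3), (9, 8), (10, 0)}.
Total count |C(F_11)_aff| = 10.


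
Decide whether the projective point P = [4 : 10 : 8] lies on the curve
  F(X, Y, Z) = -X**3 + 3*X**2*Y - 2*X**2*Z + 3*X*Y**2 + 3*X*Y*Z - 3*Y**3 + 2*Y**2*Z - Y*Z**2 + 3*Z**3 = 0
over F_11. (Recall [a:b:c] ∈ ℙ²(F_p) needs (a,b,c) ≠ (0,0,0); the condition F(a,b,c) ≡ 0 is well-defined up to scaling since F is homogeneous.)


F(4,10,8) ≡ 1 (mod 11); P is NOT on the curve.

Evaluate F(4, 10, 8) term-by-term (mod 11).
  -X**3 ↦ -1·64·1·1 = -64
  3*X**2*Y ↦ 3·16·10·1 = 480
  -2*X**2*Z ↦ -2·16·1·8 = -256
  3*X*Y**2 ↦ 3·4·100·1 = 1200
  3*X*Y*Z ↦ 3·4·10·8 = 960
  -3*Y**3 ↦ -3·1·1000·1 = -3000
  2*Y**2*Z ↦ 2·1·100·8 = 1600
  -Y*Z**2 ↦ -1·1·10·64 = -640
  3*Z**3 ↦ 3·1·1·512 = 1536
Sum: F(4, 10, 8) = (-64) + (480) + (-256) + (1200) + (960) + (-3000) + (1600) + (-640) + (1536) = 1816.
Reducing mod 11: 1816 ≡ 1 (mod 11).
Since F(a, b, c) ≡ 1 ≠ 0 (mod 11), P does NOT lie on the curve.


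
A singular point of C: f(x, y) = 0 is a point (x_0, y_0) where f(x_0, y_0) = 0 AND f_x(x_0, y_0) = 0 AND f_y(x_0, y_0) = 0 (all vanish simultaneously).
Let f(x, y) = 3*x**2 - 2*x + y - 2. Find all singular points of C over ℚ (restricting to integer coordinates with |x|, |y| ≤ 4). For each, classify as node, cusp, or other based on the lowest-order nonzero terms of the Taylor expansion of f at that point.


No singular points in the scanned grid; C is smooth there.

Compute partial derivatives:
  f_x = 6*x - 2.
  f_y = 1.
f_y = 1 is a nonzero constant, so f_y never vanishes: no point (x, y) can satisfy f = f_x = f_y = 0. In particular no (x, y) ∈ {−4, ..., 4}² is singular; the curve is smooth.


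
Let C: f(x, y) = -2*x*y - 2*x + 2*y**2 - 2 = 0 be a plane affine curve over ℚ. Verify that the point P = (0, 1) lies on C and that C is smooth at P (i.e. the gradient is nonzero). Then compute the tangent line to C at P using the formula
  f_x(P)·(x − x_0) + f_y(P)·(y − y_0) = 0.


Tangent line at P: -4*x + 4*y - 4 = 0.

Step 1: f(0, 1) = 0, so P lies on C.
Step 2: partial derivatives
  f_x(x, y) = -2*y - 2, f_y(x, y) = -2*x + 4*y.
  f_x(P) = -4, f_y(P) = 4 (gradient nonzero, so P is smooth).
Step 3: tangent line at P: -4·(x − 0) + 4·(y − 1) = 0.
Expanding: -4*x + 4*y - 4 = 0.
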